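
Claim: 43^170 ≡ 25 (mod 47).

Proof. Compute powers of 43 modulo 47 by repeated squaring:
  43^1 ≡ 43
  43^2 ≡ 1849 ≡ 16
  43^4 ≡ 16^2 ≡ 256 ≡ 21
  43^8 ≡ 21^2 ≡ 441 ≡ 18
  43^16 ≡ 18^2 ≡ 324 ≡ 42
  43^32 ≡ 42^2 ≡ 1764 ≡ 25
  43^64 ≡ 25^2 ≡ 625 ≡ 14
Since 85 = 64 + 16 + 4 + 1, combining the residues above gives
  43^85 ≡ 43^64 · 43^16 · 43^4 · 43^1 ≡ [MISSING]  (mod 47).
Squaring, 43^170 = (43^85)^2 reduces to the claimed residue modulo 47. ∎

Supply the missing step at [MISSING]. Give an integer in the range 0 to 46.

5

43^64 · 43^16 · 43^4 · 43^1 ≡ 14 · 42 · 21 · 43 = 530964.
530964 mod 47 = 5, so 43^85 ≡ 5 (mod 47).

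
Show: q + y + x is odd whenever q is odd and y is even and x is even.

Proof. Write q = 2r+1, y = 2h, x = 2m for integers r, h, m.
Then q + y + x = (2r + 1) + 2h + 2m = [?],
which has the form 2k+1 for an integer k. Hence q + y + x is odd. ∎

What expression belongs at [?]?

2(h + m + r) + 1

(2r + 1) + 2h + 2m = 2h + 2m + 2r + 1
= 2(h + m + r) + 1.
Since h + m + r is an integer, the sum is of the form 2k+1 for an integer k.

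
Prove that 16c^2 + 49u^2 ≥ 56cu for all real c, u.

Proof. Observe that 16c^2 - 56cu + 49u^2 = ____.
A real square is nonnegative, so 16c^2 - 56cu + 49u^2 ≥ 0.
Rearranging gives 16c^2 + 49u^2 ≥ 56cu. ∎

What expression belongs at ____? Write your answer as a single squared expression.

(4c - 7u)^2

16c^2 - 56cu + 49u^2 is a perfect-square trinomial: the outer terms are (4c)^2 and (7u)^2, and the cross term is -2·4c·7u.
So 16c^2 - 56cu + 49u^2 = (4c - 7u)^2 ≥ 0.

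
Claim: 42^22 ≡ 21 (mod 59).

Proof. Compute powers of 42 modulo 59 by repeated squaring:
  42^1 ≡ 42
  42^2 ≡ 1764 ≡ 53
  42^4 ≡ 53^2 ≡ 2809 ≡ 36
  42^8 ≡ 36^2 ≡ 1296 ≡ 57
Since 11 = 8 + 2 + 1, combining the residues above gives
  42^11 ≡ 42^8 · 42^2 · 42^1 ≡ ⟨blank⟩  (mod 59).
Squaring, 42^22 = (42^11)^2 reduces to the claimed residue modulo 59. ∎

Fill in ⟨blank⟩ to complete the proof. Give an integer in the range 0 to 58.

42^8 · 42^2 · 42^1 ≡ 57 · 53 · 42 = 126882.
126882 mod 59 = 32, so 42^11 ≡ 32 (mod 59).

32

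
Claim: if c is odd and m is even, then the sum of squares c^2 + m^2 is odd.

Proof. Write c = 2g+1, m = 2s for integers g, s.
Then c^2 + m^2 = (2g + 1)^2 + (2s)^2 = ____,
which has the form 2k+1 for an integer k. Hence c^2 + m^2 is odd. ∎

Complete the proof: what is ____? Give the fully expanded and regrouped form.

Expanding: (2g + 1)^2 + (2s)^2 = 4g^2 + 4g + 4s^2 + 1.
Every term except the constant is even, so this is 2(2g^2 + 2g + 2s^2) + 1,
and 2g^2 + 2g + 2s^2 ∈ ℤ gives the required form.

2(2g^2 + 2g + 2s^2) + 1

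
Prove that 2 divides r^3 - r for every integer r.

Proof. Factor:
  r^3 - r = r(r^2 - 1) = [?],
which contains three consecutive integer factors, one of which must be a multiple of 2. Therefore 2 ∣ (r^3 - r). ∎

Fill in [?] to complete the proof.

(r - 1)r(r + 1)

r(r^2 - 1) = r(r - 1)(r + 1) = (r - 1)r(r + 1).
These three factors are consecutive integers, so their product is divisible by 2.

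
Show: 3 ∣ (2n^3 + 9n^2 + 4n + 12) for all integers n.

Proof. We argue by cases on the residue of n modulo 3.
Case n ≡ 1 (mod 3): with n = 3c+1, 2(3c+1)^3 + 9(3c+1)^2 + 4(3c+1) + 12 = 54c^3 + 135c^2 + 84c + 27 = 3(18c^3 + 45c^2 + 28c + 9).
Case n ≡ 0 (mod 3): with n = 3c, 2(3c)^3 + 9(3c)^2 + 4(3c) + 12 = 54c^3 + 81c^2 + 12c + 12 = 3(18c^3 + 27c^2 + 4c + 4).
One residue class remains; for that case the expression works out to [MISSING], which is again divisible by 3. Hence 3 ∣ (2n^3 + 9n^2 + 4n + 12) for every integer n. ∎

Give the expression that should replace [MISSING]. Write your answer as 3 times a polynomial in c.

3(18c^3 + 63c^2 + 64c + 24)

Only n ≡ 2 (mod 3) is unaccounted for. Put n = 3c+2:
2(3c+2)^3 + 9(3c+2)^2 + 4(3c+2) + 12 expands to 54c^3 + 189c^2 + 192c + 72,
and factoring out 3 leaves 3(18c^3 + 63c^2 + 64c + 24).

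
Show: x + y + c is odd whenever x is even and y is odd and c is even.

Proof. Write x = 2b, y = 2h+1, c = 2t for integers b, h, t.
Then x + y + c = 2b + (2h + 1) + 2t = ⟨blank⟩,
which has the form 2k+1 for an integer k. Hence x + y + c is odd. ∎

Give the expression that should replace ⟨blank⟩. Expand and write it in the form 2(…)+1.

2b + (2h + 1) + 2t = 2b + 2h + 2t + 1
= 2(b + h + t) + 1.
Since b + h + t is an integer, the sum is of the form 2k+1 for an integer k.

2(b + h + t) + 1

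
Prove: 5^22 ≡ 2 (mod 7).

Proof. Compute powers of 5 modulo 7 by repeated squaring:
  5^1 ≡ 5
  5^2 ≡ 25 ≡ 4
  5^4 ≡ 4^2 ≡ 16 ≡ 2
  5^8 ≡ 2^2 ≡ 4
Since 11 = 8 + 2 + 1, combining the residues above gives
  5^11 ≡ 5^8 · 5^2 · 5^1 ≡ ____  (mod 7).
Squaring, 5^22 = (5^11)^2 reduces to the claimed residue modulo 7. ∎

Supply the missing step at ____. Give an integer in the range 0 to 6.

3

Multiply the listed residues: 4 · 4 · 5 = 16 → 80.
Reducing modulo 7: 80 = 11·7 + 3, so 5^11 ≡ 3.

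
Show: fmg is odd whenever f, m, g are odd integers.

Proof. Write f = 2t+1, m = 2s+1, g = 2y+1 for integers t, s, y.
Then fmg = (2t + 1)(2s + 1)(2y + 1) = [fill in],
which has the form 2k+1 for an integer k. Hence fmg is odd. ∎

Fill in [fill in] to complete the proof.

(2t + 1)(2s + 1)(2y + 1) = 8sty + 4st + 4sy + 2s + 4ty + 2t + 2y + 1
= 2(4sty + 2st + 2sy + s + 2ty + t + y) + 1.
Since 4sty + 2st + 2sy + s + 2ty + t + y is an integer, the product is of the form 2k+1 for an integer k.

2(4sty + 2st + 2sy + s + 2ty + t + y) + 1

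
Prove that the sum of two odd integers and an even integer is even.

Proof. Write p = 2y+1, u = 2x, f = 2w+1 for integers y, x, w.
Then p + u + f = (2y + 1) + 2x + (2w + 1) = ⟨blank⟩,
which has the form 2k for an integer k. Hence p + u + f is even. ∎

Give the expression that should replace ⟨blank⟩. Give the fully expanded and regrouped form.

Expanding: (2y + 1) + 2x + (2w + 1) = 2w + 2x + 2y + 2.
Every term is even; pulling out the factor of 2 gives 2(w + x + y + 1).

2(w + x + y + 1)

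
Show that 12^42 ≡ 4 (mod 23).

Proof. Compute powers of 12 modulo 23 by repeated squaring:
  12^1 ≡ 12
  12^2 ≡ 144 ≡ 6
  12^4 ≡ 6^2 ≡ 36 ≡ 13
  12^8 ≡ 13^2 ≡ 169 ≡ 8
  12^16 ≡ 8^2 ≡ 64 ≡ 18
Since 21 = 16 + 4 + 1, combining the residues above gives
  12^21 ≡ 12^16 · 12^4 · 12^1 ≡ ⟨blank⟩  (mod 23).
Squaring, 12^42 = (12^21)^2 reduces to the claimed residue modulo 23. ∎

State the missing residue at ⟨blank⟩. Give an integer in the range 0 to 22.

2

Multiply the listed residues: 18 · 13 · 12 = 234 → 2808.
Reducing modulo 23: 2808 = 122·23 + 2, so 12^21 ≡ 2.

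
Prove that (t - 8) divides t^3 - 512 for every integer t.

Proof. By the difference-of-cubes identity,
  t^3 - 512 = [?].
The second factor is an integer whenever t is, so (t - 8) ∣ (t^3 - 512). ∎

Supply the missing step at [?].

(t - 8)(t^2 + 8t + 64)

a^3 - b^3 = (a - b)(a^2 + ab + b^2). With a = t, b = 8:
t^3 - 512 = (t - 8)(t^2 + 8t + 64).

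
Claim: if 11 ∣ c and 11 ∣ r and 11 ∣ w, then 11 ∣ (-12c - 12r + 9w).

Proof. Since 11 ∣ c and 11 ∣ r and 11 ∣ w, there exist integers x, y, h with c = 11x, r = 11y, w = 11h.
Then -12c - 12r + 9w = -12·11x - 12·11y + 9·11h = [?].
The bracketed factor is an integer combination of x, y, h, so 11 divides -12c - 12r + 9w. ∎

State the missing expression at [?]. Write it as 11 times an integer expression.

Each term has a factor of 11: -12·11x - 12·11y + 9·11h = 11·(9h - 12x - 12y).
Since 9h - 12x - 12y is an integer, 11 ∣ (-12c - 12r + 9w).

11(9h - 12x - 12y)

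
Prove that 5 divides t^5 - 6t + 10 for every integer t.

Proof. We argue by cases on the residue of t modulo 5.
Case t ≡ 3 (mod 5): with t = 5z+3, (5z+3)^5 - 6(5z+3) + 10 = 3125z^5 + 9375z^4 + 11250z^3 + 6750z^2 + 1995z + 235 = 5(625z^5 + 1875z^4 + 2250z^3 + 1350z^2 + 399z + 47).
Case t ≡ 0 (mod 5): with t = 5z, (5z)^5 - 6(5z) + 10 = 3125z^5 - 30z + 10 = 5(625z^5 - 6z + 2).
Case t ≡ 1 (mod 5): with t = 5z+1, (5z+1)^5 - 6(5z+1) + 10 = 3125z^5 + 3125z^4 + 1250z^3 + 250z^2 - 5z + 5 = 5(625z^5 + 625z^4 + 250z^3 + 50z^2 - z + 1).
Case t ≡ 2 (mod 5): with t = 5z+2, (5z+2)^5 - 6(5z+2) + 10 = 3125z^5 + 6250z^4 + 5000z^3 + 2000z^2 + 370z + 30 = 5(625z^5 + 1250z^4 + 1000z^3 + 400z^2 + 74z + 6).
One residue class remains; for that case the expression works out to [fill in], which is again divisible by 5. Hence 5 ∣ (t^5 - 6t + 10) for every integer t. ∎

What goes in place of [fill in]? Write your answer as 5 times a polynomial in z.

Only t ≡ 4 (mod 5) is unaccounted for. Put t = 5z+4:
(5z+4)^5 - 6(5z+4) + 10 expands to 3125z^5 + 12500z^4 + 20000z^3 + 16000z^2 + 6370z + 1010,
and factoring out 5 leaves 5(625z^5 + 2500z^4 + 4000z^3 + 3200z^2 + 1274z + 202).

5(625z^5 + 2500z^4 + 4000z^3 + 3200z^2 + 1274z + 202)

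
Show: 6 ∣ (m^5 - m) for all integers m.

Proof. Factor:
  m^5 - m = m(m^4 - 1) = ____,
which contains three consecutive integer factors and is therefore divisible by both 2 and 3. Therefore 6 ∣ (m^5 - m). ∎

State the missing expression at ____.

(m - 1)m(m + 1)(m^2 + 1)

m^4 - 1 = (m^2 - 1)(m^2 + 1), and m^2 - 1 = (m-1)(m+1).
So m(m^4 - 1) = (m - 1)m(m + 1)(m^2 + 1).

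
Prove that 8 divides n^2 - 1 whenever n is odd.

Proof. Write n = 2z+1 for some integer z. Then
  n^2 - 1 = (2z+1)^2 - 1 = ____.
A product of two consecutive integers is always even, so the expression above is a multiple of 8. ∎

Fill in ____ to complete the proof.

(2z+1)^2 - 1 = 4z^2 + 4z + 1 - 1 = 4z^2 + 4z = 4z(z+1).
Since z and z+1 are consecutive, z(z+1) is even, and 4·(even) is a multiple of 8.

4z(z + 1)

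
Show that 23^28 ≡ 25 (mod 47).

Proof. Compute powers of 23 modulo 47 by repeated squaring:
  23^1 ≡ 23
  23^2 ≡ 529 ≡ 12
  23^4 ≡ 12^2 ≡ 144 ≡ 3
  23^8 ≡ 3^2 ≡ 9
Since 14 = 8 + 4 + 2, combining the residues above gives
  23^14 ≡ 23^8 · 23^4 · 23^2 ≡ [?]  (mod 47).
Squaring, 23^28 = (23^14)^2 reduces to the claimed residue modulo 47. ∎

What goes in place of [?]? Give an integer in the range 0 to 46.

42

Multiply the listed residues: 9 · 3 · 12 = 27 → 324.
Reducing modulo 47: 324 = 6·47 + 42, so 23^14 ≡ 42.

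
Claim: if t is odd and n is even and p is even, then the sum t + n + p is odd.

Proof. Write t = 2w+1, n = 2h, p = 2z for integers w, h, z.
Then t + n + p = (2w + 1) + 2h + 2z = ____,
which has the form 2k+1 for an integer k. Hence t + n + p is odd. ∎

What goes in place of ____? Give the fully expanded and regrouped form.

(2w + 1) + 2h + 2z = 2h + 2w + 2z + 1
= 2(h + w + z) + 1.
Since h + w + z is an integer, the sum is of the form 2k+1 for an integer k.

2(h + w + z) + 1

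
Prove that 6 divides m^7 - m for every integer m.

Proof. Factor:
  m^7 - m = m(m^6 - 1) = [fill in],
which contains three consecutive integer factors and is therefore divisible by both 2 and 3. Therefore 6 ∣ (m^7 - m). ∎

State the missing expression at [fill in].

m^6 - 1 = (m^2 - 1)(m^4 + m^2 + 1), and m^2 - 1 = (m-1)(m+1).
So m(m^6 - 1) = (m - 1)m(m + 1)(m^4 + m^2 + 1).

(m - 1)m(m + 1)(m^4 + m^2 + 1)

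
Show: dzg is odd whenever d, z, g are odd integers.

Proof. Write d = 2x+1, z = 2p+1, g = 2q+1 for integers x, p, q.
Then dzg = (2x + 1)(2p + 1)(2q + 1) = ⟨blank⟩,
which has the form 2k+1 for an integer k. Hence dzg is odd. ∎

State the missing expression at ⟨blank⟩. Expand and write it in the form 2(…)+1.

2(4pqx + 2pq + 2px + p + 2qx + q + x) + 1

Expanding: (2x + 1)(2p + 1)(2q + 1) = 8pqx + 4pq + 4px + 2p + 4qx + 2q + 2x + 1.
Every term except the constant is even, so this is 2(4pqx + 2pq + 2px + p + 2qx + q + x) + 1,
and 4pqx + 2pq + 2px + p + 2qx + q + x ∈ ℤ gives the required form.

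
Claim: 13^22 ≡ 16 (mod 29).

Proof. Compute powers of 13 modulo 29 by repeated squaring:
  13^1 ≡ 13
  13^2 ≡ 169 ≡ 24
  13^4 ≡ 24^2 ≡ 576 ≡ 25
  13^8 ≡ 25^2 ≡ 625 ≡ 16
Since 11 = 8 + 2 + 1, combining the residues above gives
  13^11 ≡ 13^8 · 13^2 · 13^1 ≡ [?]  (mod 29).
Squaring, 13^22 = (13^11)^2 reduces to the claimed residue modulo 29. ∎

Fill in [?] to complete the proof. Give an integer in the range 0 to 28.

4

Multiply the listed residues: 16 · 24 · 13 = 384 → 4992.
Reducing modulo 29: 4992 = 172·29 + 4, so 13^11 ≡ 4.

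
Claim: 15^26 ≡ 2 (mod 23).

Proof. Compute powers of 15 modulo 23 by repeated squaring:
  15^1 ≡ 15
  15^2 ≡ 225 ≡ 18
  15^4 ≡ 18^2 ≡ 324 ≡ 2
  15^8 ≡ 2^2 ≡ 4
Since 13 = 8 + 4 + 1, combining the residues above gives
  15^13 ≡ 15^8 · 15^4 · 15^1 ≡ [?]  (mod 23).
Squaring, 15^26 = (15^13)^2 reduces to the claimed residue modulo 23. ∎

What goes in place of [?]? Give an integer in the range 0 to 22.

15^8 · 15^4 · 15^1 ≡ 4 · 2 · 15 = 120.
120 mod 23 = 5, so 15^13 ≡ 5 (mod 23).

5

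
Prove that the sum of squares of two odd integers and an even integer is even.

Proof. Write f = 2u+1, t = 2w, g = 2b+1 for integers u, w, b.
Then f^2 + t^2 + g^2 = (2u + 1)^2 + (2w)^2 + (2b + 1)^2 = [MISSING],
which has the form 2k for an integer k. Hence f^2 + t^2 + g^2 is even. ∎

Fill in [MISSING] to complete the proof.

(2u + 1)^2 + (2w)^2 + (2b + 1)^2 = 4b^2 + 4b + 4u^2 + 4u + 4w^2 + 2
= 2(2b^2 + 2b + 2u^2 + 2u + 2w^2 + 1).
Since 2b^2 + 2b + 2u^2 + 2u + 2w^2 + 1 is an integer, the sum of squares is of the form 2k for an integer k.

2(2b^2 + 2b + 2u^2 + 2u + 2w^2 + 1)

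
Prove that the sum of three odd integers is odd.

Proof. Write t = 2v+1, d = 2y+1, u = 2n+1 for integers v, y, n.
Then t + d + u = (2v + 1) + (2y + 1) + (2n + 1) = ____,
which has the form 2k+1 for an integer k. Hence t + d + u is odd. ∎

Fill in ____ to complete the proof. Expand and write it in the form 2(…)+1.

Expanding: (2v + 1) + (2y + 1) + (2n + 1) = 2n + 2v + 2y + 3.
Every term except the constant is even, so this is 2(n + v + y + 1) + 1,
and n + v + y + 1 ∈ ℤ gives the required form.

2(n + v + y + 1) + 1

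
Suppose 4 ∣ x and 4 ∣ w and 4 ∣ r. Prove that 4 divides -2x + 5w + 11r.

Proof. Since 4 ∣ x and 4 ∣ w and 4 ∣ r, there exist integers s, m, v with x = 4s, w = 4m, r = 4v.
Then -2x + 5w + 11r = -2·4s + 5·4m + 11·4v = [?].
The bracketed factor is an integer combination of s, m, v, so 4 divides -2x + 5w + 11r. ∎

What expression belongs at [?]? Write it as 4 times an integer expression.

4(5m - 2s + 11v)

Each term has a factor of 4: -2·4s + 5·4m + 11·4v = 4·(5m - 2s + 11v).
Since 5m - 2s + 11v is an integer, 4 ∣ (-2x + 5w + 11r).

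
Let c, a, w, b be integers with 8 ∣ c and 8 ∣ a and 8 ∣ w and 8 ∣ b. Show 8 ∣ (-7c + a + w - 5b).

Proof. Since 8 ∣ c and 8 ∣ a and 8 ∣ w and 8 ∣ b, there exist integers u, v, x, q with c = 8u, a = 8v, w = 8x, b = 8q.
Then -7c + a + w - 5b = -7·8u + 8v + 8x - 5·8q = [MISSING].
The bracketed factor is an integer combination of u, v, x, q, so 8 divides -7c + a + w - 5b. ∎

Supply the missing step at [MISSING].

8(-5q - 7u + v + x)

Each term has a factor of 8: -7·8u + 8v + 8x - 5·8q = 8·(-5q - 7u + v + x).
Since -5q - 7u + v + x is an integer, 8 ∣ (-7c + a + w - 5b).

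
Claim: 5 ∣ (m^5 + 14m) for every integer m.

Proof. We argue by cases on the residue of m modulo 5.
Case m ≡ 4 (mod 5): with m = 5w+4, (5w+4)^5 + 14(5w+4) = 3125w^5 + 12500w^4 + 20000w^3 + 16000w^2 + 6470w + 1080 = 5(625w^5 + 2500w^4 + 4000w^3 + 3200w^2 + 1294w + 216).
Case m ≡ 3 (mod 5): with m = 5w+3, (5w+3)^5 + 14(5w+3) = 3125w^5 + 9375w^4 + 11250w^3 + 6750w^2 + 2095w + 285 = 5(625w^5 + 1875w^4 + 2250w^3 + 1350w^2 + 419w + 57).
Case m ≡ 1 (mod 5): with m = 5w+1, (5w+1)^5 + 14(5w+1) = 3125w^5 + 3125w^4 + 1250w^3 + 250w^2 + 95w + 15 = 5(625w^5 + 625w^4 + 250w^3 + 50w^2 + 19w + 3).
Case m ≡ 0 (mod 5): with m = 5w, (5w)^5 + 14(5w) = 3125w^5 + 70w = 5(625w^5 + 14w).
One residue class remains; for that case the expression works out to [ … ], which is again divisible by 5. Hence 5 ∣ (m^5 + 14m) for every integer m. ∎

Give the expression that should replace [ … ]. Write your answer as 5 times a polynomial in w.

5(625w^5 + 1250w^4 + 1000w^3 + 400w^2 + 94w + 12)

Only m ≡ 2 (mod 5) is unaccounted for. Put m = 5w+2:
(5w+2)^5 + 14(5w+2) expands to 3125w^5 + 6250w^4 + 5000w^3 + 2000w^2 + 470w + 60,
and factoring out 5 leaves 5(625w^5 + 1250w^4 + 1000w^3 + 400w^2 + 94w + 12).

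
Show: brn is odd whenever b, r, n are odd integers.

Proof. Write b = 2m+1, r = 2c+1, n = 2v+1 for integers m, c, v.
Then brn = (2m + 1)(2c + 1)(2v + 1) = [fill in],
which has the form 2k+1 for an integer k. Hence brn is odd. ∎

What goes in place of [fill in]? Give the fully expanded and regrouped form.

Expanding: (2m + 1)(2c + 1)(2v + 1) = 8cmv + 4cm + 4cv + 2c + 4mv + 2m + 2v + 1.
Every term except the constant is even, so this is 2(4cmv + 2cm + 2cv + c + 2mv + m + v) + 1,
and 4cmv + 2cm + 2cv + c + 2mv + m + v ∈ ℤ gives the required form.

2(4cmv + 2cm + 2cv + c + 2mv + m + v) + 1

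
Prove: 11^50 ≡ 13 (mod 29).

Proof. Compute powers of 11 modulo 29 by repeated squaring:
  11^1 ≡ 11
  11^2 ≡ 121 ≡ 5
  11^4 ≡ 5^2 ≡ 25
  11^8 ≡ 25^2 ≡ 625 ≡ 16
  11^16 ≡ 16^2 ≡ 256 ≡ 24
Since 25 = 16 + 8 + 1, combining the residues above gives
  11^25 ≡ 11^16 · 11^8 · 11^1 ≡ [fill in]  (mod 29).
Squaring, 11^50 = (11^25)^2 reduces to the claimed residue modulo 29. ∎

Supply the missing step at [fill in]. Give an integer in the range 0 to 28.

Multiply the listed residues: 24 · 16 · 11 = 384 → 4224.
Reducing modulo 29: 4224 = 145·29 + 19, so 11^25 ≡ 19.

19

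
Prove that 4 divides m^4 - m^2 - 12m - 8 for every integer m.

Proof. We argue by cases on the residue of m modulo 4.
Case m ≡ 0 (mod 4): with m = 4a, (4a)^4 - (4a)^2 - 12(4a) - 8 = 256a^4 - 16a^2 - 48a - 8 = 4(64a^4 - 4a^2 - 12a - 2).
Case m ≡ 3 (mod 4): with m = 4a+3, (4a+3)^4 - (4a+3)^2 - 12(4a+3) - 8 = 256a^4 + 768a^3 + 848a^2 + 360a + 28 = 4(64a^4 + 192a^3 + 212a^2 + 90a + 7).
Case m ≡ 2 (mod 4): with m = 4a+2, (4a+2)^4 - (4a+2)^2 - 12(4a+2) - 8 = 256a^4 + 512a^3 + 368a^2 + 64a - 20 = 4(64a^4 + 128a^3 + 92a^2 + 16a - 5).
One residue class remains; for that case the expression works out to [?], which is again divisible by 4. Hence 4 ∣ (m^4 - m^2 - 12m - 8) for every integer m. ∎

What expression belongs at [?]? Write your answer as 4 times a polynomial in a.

The residues treated are {0, 3, 2}, so the missing case is m ≡ 1 (mod 4); write m = 4a+1.
Then (4a+1)^4 - (4a+1)^2 - 12(4a+1) - 8 = 256a^4 + 256a^3 + 80a^2 - 40a - 20 = 4(64a^4 + 64a^3 + 20a^2 - 10a - 5).

4(64a^4 + 64a^3 + 20a^2 - 10a - 5)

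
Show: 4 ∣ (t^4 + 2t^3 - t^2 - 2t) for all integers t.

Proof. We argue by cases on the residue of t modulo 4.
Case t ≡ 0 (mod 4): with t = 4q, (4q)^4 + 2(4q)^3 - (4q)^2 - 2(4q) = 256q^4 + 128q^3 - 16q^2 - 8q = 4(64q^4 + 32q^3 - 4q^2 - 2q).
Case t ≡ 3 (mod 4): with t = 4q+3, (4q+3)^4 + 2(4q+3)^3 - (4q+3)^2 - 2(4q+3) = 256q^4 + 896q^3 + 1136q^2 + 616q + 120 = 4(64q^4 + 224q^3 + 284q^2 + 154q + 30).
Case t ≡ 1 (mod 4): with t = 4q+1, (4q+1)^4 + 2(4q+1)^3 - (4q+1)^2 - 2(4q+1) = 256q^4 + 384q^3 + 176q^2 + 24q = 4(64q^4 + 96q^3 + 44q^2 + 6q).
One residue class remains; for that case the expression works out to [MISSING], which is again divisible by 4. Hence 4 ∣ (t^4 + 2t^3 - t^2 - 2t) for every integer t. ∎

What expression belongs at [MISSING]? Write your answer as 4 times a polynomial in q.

The residues treated are {0, 3, 1}, so the missing case is t ≡ 2 (mod 4); write t = 4q+2.
Then (4q+2)^4 + 2(4q+2)^3 - (4q+2)^2 - 2(4q+2) = 256q^4 + 640q^3 + 560q^2 + 200q + 24 = 4(64q^4 + 160q^3 + 140q^2 + 50q + 6).

4(64q^4 + 160q^3 + 140q^2 + 50q + 6)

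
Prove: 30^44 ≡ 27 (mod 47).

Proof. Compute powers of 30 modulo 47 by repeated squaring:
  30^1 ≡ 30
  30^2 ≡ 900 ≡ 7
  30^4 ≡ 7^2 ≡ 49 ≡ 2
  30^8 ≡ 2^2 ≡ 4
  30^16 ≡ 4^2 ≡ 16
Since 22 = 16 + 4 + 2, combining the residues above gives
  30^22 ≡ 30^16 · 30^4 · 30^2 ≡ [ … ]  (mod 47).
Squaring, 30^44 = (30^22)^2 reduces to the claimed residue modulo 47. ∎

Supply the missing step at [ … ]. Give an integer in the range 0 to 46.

Multiply the listed residues: 16 · 2 · 7 = 32 → 224.
Reducing modulo 47: 224 = 4·47 + 36, so 30^22 ≡ 36.

36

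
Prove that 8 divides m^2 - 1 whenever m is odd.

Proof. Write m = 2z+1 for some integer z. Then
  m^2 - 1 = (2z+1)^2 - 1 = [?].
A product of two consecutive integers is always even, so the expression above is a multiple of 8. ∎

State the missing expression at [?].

(2z+1)^2 - 1 = 4z^2 + 4z + 1 - 1 = 4z^2 + 4z = 4z(z+1).
Since z and z+1 are consecutive, z(z+1) is even, and 4·(even) is a multiple of 8.

4z(z + 1)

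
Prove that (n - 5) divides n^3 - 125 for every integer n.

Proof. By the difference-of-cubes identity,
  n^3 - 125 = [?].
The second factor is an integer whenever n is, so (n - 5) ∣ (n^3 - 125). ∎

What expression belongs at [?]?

(n - 5)(n^2 + 5n + 25)

Polynomial division of n^3 - 125 by n - 5 leaves remainder 0 and quotient n^2 + 5n + 25.
Hence n^3 - 125 = (n - 5)(n^2 + 5n + 25).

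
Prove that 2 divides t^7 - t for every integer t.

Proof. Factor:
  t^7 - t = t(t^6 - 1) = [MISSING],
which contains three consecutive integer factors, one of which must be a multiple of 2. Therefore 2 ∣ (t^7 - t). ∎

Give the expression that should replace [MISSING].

(t - 1)t(t + 1)(t^4 + t^2 + 1)

t^6 - 1 = (t^2 - 1)(t^4 + t^2 + 1), and t^2 - 1 = (t-1)(t+1).
So t(t^6 - 1) = (t - 1)t(t + 1)(t^4 + t^2 + 1).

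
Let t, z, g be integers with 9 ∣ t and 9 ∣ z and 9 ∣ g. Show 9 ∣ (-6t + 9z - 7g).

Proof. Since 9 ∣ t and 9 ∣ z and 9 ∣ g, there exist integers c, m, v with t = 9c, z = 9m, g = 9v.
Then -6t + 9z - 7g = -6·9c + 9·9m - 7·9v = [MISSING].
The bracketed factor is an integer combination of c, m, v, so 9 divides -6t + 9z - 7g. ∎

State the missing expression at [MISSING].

Pull the common 9 out of every term: -6·9c + 9·9m - 7·9v = 9(-6c + 9m - 7v).
-6c + 9m - 7v is an integer, which exhibits the divisibility.

9(-6c + 9m - 7v)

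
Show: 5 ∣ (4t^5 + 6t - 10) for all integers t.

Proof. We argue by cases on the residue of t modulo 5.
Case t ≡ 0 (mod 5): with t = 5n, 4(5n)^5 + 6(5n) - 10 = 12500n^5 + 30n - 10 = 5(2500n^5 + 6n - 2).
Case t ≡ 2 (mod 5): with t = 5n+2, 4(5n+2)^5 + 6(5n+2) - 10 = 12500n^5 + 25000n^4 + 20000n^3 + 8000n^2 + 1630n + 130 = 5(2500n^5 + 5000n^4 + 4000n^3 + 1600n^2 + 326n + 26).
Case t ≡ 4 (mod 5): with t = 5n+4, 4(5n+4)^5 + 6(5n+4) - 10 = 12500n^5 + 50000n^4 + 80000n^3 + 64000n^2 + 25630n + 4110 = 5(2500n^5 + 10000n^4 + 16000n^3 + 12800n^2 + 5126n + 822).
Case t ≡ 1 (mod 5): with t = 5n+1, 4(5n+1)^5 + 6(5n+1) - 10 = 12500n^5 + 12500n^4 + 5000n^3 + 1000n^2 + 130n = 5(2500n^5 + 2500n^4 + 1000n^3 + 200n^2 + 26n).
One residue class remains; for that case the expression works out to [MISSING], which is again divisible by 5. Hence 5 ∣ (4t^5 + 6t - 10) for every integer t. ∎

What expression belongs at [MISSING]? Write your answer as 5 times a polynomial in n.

5(2500n^5 + 7500n^4 + 9000n^3 + 5400n^2 + 1626n + 196)

The residues treated are {0, 2, 4, 1}, so the missing case is t ≡ 3 (mod 5); write t = 5n+3.
Then 4(5n+3)^5 + 6(5n+3) - 10 = 12500n^5 + 37500n^4 + 45000n^3 + 27000n^2 + 8130n + 980 = 5(2500n^5 + 7500n^4 + 9000n^3 + 5400n^2 + 1626n + 196).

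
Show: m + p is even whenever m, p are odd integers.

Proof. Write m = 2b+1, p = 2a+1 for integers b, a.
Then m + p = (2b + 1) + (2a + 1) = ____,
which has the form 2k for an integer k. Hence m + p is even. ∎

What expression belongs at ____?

2(a + b + 1)

(2b + 1) + (2a + 1) = 2a + 2b + 2
= 2(a + b + 1).
Since a + b + 1 is an integer, the sum is of the form 2k for an integer k.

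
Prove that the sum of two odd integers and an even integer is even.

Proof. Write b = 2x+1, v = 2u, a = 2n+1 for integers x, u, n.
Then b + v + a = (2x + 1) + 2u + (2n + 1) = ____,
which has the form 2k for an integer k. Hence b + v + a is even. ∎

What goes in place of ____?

2(n + u + x + 1)

Expanding: (2x + 1) + 2u + (2n + 1) = 2n + 2u + 2x + 2.
Every term is even; pulling out the factor of 2 gives 2(n + u + x + 1).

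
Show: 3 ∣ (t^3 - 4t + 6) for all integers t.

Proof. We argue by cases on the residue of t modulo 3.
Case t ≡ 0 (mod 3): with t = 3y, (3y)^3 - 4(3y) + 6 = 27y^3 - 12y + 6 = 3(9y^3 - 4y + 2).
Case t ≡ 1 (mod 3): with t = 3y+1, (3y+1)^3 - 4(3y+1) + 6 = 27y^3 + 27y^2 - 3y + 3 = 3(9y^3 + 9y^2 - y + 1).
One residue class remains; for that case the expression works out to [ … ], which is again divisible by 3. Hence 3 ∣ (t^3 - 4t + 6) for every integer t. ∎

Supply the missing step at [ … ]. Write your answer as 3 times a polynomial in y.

Only t ≡ 2 (mod 3) is unaccounted for. Put t = 3y+2:
(3y+2)^3 - 4(3y+2) + 6 expands to 27y^3 + 54y^2 + 24y + 6,
and factoring out 3 leaves 3(9y^3 + 18y^2 + 8y + 2).

3(9y^3 + 18y^2 + 8y + 2)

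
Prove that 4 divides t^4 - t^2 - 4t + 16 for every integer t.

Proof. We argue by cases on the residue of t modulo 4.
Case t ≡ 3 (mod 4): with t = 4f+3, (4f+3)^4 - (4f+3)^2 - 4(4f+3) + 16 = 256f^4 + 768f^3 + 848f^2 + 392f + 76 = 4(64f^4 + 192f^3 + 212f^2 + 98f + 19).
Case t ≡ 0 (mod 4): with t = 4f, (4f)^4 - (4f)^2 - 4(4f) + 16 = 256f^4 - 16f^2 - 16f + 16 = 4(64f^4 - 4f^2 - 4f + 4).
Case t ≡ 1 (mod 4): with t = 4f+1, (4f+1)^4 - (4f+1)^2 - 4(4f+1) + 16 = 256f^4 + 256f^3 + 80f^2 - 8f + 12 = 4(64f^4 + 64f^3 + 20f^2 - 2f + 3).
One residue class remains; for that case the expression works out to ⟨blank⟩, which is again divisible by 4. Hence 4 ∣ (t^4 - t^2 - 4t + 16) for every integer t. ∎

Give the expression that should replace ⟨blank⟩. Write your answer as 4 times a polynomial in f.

The residues treated are {3, 0, 1}, so the missing case is t ≡ 2 (mod 4); write t = 4f+2.
Then (4f+2)^4 - (4f+2)^2 - 4(4f+2) + 16 = 256f^4 + 512f^3 + 368f^2 + 96f + 20 = 4(64f^4 + 128f^3 + 92f^2 + 24f + 5).

4(64f^4 + 128f^3 + 92f^2 + 24f + 5)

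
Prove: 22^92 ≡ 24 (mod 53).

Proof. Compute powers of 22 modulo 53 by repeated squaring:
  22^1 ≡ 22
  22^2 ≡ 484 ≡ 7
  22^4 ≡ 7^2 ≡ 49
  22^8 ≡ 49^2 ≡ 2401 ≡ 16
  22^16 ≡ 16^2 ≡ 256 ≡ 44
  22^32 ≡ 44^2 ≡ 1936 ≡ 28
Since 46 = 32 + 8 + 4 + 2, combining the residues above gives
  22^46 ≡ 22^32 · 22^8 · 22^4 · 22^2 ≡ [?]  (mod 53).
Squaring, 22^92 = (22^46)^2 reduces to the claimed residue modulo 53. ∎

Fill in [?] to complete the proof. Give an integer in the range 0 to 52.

17

Multiply the listed residues: 28 · 16 · 49 · 7 = 448 → 21952 → 153664.
Reducing modulo 53: 153664 = 2899·53 + 17, so 22^46 ≡ 17.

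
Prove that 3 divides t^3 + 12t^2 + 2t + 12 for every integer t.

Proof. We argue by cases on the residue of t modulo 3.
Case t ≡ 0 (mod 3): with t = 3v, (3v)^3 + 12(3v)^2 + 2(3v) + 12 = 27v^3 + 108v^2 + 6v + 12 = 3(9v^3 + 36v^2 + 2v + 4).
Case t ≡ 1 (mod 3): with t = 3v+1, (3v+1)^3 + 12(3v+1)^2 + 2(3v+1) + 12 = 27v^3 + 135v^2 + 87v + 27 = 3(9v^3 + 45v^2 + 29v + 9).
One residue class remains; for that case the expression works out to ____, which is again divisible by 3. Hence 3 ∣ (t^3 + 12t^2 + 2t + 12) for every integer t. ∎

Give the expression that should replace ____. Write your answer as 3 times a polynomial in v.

3(9v^3 + 54v^2 + 62v + 24)

Only t ≡ 2 (mod 3) is unaccounted for. Put t = 3v+2:
(3v+2)^3 + 12(3v+2)^2 + 2(3v+2) + 12 expands to 27v^3 + 162v^2 + 186v + 72,
and factoring out 3 leaves 3(9v^3 + 54v^2 + 62v + 24).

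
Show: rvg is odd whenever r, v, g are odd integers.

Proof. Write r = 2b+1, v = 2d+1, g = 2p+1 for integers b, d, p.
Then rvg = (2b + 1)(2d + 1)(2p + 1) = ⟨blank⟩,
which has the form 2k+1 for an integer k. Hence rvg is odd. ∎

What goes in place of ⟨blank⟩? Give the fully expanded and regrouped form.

2(4bdp + 2bd + 2bp + b + 2dp + d + p) + 1

Expanding: (2b + 1)(2d + 1)(2p + 1) = 8bdp + 4bd + 4bp + 2b + 4dp + 2d + 2p + 1.
Every term except the constant is even, so this is 2(4bdp + 2bd + 2bp + b + 2dp + d + p) + 1,
and 4bdp + 2bd + 2bp + b + 2dp + d + p ∈ ℤ gives the required form.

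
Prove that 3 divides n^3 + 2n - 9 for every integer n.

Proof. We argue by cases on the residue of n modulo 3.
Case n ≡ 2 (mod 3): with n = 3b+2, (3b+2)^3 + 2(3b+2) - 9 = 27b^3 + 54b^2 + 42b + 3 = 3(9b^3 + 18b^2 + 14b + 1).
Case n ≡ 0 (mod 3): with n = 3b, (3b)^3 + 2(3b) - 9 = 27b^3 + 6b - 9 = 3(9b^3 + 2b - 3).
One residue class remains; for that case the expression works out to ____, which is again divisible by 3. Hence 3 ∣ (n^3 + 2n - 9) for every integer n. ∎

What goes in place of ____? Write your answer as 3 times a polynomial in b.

3(9b^3 + 9b^2 + 5b - 2)

Only n ≡ 1 (mod 3) is unaccounted for. Put n = 3b+1:
(3b+1)^3 + 2(3b+1) - 9 expands to 27b^3 + 27b^2 + 15b - 6,
and factoring out 3 leaves 3(9b^3 + 9b^2 + 5b - 2).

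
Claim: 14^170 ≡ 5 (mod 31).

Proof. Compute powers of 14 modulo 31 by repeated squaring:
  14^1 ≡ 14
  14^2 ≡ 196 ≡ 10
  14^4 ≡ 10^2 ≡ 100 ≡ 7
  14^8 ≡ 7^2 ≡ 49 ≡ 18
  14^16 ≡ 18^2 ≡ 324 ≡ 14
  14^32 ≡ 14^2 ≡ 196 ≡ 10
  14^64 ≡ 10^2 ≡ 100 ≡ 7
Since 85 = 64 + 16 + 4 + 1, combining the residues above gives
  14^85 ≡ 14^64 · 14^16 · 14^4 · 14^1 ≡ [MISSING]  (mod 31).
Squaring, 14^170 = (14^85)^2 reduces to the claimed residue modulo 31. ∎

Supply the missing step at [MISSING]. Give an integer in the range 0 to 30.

14^64 · 14^16 · 14^4 · 14^1 ≡ 7 · 14 · 7 · 14 = 9604.
9604 mod 31 = 25, so 14^85 ≡ 25 (mod 31).

25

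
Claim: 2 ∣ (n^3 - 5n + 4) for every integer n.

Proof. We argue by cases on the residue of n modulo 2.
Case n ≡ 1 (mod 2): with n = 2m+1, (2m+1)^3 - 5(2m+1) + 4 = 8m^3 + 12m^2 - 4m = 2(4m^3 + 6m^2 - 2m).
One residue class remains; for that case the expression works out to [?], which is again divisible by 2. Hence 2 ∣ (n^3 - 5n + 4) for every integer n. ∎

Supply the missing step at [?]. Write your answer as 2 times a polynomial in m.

2(4m^3 - 5m + 2)

Only n ≡ 0 (mod 2) is unaccounted for. Put n = 2m:
(2m)^3 - 5(2m) + 4 expands to 8m^3 - 10m + 4,
and factoring out 2 leaves 2(4m^3 - 5m + 2).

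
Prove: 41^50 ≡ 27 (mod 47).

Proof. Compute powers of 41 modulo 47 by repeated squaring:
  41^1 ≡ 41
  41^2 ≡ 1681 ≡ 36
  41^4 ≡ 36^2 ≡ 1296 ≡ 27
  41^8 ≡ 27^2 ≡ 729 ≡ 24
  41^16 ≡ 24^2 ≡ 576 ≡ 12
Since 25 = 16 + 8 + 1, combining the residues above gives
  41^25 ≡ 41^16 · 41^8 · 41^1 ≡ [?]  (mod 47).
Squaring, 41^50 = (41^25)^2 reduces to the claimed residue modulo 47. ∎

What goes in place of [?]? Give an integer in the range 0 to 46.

11

41^16 · 41^8 · 41^1 ≡ 12 · 24 · 41 = 11808.
11808 mod 47 = 11, so 41^25 ≡ 11 (mod 47).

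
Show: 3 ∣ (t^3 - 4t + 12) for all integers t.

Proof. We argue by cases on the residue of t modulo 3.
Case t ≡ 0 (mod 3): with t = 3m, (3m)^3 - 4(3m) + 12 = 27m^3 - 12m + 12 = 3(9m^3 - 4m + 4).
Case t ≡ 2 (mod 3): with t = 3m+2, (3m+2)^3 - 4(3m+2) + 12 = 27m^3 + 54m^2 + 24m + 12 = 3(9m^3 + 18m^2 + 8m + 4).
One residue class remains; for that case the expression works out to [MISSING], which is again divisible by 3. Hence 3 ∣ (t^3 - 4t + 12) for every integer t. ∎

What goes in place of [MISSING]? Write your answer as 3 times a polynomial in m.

The residues treated are {0, 2}, so the missing case is t ≡ 1 (mod 3); write t = 3m+1.
Then (3m+1)^3 - 4(3m+1) + 12 = 27m^3 + 27m^2 - 3m + 9 = 3(9m^3 + 9m^2 - m + 3).

3(9m^3 + 9m^2 - m + 3)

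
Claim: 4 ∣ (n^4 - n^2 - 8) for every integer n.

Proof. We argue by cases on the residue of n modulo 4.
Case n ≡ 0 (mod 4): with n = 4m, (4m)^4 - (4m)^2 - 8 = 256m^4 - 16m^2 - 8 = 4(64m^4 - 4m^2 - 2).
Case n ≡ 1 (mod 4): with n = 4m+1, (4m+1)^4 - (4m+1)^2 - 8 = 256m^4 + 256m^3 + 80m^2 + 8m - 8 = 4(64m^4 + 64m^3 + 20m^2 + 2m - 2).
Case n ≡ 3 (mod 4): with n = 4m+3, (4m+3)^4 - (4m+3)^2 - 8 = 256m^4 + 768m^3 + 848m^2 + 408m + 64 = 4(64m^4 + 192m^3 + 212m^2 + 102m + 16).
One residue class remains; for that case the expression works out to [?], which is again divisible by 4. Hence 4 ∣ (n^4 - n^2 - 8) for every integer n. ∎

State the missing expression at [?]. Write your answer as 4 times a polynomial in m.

4(64m^4 + 128m^3 + 92m^2 + 28m + 1)

Only n ≡ 2 (mod 4) is unaccounted for. Put n = 4m+2:
(4m+2)^4 - (4m+2)^2 - 8 expands to 256m^4 + 512m^3 + 368m^2 + 112m + 4,
and factoring out 4 leaves 4(64m^4 + 128m^3 + 92m^2 + 28m + 1).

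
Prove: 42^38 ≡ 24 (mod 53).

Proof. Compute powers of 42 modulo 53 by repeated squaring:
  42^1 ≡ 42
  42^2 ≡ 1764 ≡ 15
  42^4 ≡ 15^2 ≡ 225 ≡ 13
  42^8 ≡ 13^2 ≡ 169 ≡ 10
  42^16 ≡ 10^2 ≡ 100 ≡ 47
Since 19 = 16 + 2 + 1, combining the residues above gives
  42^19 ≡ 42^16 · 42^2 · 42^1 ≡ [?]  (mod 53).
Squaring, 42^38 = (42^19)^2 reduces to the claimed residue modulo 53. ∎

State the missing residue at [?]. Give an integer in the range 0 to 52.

42^16 · 42^2 · 42^1 ≡ 47 · 15 · 42 = 29610.
29610 mod 53 = 36, so 42^19 ≡ 36 (mod 53).

36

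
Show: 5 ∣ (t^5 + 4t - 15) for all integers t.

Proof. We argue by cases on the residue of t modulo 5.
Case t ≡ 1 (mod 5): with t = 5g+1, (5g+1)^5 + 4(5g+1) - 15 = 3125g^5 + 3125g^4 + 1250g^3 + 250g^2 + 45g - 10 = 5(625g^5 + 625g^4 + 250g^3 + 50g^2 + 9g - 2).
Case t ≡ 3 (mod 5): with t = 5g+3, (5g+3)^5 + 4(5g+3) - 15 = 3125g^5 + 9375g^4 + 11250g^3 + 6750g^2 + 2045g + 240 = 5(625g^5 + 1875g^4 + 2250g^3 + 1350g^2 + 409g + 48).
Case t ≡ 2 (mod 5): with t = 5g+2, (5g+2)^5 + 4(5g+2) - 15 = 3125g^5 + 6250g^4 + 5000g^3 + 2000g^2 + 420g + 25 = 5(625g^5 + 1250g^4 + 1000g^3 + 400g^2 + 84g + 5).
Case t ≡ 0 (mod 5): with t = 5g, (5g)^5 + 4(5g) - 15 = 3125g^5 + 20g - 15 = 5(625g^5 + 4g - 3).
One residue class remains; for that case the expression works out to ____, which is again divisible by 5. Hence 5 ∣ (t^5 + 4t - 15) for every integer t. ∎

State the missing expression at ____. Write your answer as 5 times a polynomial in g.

Only t ≡ 4 (mod 5) is unaccounted for. Put t = 5g+4:
(5g+4)^5 + 4(5g+4) - 15 expands to 3125g^5 + 12500g^4 + 20000g^3 + 16000g^2 + 6420g + 1025,
and factoring out 5 leaves 5(625g^5 + 2500g^4 + 4000g^3 + 3200g^2 + 1284g + 205).

5(625g^5 + 2500g^4 + 4000g^3 + 3200g^2 + 1284g + 205)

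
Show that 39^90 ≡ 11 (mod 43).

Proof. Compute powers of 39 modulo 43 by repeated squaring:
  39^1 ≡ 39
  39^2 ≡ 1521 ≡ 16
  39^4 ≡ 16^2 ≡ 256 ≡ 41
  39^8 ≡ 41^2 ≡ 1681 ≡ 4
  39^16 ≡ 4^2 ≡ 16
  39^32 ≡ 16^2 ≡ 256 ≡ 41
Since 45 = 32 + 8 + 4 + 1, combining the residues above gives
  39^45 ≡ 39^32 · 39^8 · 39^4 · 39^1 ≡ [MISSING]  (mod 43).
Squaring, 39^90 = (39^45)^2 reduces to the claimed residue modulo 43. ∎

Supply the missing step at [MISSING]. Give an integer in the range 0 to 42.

22

Multiply the listed residues: 41 · 4 · 41 · 39 = 164 → 6724 → 262236.
Reducing modulo 43: 262236 = 6098·43 + 22, so 39^45 ≡ 22.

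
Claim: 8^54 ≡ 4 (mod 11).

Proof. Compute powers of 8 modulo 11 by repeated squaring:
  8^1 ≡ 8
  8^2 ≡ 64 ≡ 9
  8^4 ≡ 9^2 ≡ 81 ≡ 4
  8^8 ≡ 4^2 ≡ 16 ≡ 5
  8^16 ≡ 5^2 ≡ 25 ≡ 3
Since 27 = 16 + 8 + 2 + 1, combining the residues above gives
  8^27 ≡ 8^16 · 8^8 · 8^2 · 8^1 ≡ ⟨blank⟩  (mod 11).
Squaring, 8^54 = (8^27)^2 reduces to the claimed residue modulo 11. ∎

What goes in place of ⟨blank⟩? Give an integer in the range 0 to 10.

2

8^16 · 8^8 · 8^2 · 8^1 ≡ 3 · 5 · 9 · 8 = 1080.
1080 mod 11 = 2, so 8^27 ≡ 2 (mod 11).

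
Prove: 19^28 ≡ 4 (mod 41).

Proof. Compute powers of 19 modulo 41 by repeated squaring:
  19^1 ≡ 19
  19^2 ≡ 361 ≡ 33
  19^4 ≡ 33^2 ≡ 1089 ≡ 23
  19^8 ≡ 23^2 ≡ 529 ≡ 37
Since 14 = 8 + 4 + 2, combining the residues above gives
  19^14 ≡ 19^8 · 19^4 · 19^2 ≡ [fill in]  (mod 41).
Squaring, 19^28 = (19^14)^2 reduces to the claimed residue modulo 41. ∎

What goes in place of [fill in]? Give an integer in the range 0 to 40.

39

Multiply the listed residues: 37 · 23 · 33 = 851 → 28083.
Reducing modulo 41: 28083 = 684·41 + 39, so 19^14 ≡ 39.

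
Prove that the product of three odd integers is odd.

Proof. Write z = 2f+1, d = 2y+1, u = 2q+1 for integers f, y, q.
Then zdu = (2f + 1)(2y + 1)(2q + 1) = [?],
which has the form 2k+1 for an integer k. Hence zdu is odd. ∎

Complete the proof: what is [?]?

(2f + 1)(2y + 1)(2q + 1) = 8fqy + 4fq + 4fy + 2f + 4qy + 2q + 2y + 1
= 2(4fqy + 2fq + 2fy + f + 2qy + q + y) + 1.
Since 4fqy + 2fq + 2fy + f + 2qy + q + y is an integer, the product is of the form 2k+1 for an integer k.

2(4fqy + 2fq + 2fy + f + 2qy + q + y) + 1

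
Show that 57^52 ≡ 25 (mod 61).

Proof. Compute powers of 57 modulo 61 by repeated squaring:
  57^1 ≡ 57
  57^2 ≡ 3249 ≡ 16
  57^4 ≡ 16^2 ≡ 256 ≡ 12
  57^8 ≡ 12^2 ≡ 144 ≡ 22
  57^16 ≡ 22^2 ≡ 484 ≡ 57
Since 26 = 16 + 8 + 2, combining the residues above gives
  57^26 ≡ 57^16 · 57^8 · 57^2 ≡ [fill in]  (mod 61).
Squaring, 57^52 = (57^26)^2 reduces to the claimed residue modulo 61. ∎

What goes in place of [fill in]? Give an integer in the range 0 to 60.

Multiply the listed residues: 57 · 22 · 16 = 1254 → 20064.
Reducing modulo 61: 20064 = 328·61 + 56, so 57^26 ≡ 56.

56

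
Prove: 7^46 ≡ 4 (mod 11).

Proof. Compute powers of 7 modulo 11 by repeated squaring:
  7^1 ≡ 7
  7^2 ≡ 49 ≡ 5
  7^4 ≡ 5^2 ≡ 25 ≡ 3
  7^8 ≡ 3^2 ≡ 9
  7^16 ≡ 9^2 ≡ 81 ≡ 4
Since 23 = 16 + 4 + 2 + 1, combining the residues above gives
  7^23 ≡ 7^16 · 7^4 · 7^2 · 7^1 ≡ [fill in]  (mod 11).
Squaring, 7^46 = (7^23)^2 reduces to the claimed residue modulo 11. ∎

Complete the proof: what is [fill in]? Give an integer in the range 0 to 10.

2

7^16 · 7^4 · 7^2 · 7^1 ≡ 4 · 3 · 5 · 7 = 420.
420 mod 11 = 2, so 7^23 ≡ 2 (mod 11).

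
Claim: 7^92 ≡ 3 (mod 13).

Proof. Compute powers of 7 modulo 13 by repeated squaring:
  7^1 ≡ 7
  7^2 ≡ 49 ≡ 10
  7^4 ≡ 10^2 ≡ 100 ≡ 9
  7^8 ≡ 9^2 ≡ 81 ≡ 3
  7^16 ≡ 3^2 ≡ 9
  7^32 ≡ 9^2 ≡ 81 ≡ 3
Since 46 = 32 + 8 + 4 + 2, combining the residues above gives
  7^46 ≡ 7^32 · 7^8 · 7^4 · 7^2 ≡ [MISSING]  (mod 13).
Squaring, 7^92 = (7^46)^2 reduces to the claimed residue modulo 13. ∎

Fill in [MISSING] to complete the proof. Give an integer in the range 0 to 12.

7^32 · 7^8 · 7^4 · 7^2 ≡ 3 · 3 · 9 · 10 = 810.
810 mod 13 = 4, so 7^46 ≡ 4 (mod 13).

4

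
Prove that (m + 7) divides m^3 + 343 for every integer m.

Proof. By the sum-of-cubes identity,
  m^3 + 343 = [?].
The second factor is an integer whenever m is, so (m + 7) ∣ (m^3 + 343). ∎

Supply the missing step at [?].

(m + 7)(m^2 - 7m + 49)

a^3 + b^3 = (a + b)(a^2 - ab + b^2). With a = m, b = 7:
m^3 + 343 = (m + 7)(m^2 - 7m + 49).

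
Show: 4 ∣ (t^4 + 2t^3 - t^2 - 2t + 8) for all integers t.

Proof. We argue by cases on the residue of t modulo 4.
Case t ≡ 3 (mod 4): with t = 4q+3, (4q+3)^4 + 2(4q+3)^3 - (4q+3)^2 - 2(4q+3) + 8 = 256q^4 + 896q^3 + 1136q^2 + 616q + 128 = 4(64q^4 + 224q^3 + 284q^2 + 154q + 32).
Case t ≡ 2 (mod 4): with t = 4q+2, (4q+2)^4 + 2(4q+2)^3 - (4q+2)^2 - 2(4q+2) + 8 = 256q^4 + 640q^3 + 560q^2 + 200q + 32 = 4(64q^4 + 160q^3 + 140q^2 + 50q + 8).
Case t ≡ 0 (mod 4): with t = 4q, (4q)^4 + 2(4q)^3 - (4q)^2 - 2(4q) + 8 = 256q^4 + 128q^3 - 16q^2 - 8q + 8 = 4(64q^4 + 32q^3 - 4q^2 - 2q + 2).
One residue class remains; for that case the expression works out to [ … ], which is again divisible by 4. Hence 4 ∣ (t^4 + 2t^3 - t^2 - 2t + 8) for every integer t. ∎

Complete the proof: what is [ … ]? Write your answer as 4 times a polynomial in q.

4(64q^4 + 96q^3 + 44q^2 + 6q + 2)

Only t ≡ 1 (mod 4) is unaccounted for. Put t = 4q+1:
(4q+1)^4 + 2(4q+1)^3 - (4q+1)^2 - 2(4q+1) + 8 expands to 256q^4 + 384q^3 + 176q^2 + 24q + 8,
and factoring out 4 leaves 4(64q^4 + 96q^3 + 44q^2 + 6q + 2).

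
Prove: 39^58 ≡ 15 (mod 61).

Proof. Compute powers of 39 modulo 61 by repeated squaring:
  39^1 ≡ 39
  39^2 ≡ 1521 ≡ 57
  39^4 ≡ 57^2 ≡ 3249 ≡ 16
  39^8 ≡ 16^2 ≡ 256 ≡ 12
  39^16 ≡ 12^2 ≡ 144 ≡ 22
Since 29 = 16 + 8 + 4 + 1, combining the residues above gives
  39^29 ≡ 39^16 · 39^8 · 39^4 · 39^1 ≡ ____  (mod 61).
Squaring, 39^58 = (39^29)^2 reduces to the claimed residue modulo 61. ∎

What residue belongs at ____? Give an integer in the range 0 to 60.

36

39^16 · 39^8 · 39^4 · 39^1 ≡ 22 · 12 · 16 · 39 = 164736.
164736 mod 61 = 36, so 39^29 ≡ 36 (mod 61).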